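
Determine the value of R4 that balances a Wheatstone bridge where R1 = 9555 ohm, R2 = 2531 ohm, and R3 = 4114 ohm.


At balance: R1*R4 = R2*R3, so R4 = R2*R3/R1.
R4 = 2531 * 4114 / 9555
R4 = 10412534 / 9555
R4 = 1089.75 ohm

1089.75 ohm


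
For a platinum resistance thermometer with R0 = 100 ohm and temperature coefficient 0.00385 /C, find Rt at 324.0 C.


The RTD equation: Rt = R0 * (1 + alpha * T).
Rt = 100 * (1 + 0.00385 * 324.0)
Rt = 100 * (1 + 1.2474)
Rt = 100 * 2.2474
Rt = 224.74 ohm

224.74 ohm


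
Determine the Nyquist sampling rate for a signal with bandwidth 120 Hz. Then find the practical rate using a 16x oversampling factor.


By Nyquist theorem, fs_min = 2 * fmax.
fs_min = 2 * 120 = 240 Hz
Practical rate = 16 * fs_min = 16 * 240 = 3840 Hz

fs_min = 240 Hz, fs_practical = 3840 Hz


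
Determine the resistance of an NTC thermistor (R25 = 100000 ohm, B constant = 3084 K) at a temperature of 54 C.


NTC thermistor equation: Rt = R25 * exp(B * (1/T - 1/T25)).
T in Kelvin: 327.15 K, T25 = 298.15 K
1/T - 1/T25 = 1/327.15 - 1/298.15 = -0.00029731
B * (1/T - 1/T25) = 3084 * -0.00029731 = -0.9169
Rt = 100000 * exp(-0.9169) = 39974.9 ohm

39974.9 ohm


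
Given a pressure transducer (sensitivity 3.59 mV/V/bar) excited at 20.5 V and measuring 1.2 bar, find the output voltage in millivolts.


Output = sensitivity * Vex * P.
Vout = 3.59 * 20.5 * 1.2
Vout = 73.595 * 1.2
Vout = 88.31 mV

88.31 mV


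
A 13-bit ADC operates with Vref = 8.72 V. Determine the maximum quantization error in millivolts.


The maximum quantization error is +/- LSB/2.
LSB = Vref / 2^n = 8.72 / 8192 = 0.00106445 V
Max error = LSB / 2 = 0.00106445 / 2 = 0.00053223 V
Max error = 0.5322 mV

0.5322 mV


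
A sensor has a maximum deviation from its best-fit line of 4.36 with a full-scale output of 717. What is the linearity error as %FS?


Linearity error = (max deviation / full scale) * 100%.
Linearity = (4.36 / 717) * 100
Linearity = 0.608 %FS

0.608 %FS


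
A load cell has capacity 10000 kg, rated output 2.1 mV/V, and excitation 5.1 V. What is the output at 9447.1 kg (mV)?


Vout = rated_output * Vex * (load / capacity).
Vout = 2.1 * 5.1 * (9447.1 / 10000)
Vout = 2.1 * 5.1 * 0.94471
Vout = 10.118 mV

10.118 mV


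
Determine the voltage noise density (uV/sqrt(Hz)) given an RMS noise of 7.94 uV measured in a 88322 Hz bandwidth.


Noise spectral density = Vrms / sqrt(BW).
NSD = 7.94 / sqrt(88322)
NSD = 7.94 / 297.1902
NSD = 0.0267 uV/sqrt(Hz)

0.0267 uV/sqrt(Hz)


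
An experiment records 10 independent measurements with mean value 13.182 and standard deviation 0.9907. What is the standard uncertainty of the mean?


The standard uncertainty for Type A evaluation is u = s / sqrt(n).
u = 0.9907 / sqrt(10)
u = 0.9907 / 3.1623
u = 0.3133

0.3133


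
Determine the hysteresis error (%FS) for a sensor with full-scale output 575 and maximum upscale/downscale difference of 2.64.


Hysteresis = (max difference / full scale) * 100%.
H = (2.64 / 575) * 100
H = 0.459 %FS

0.459 %FS


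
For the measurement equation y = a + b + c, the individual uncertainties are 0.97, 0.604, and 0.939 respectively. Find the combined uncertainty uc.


For a sum of independent quantities, uc = sqrt(u1^2 + u2^2 + u3^2).
uc = sqrt(0.97^2 + 0.604^2 + 0.939^2)
uc = sqrt(0.9409 + 0.364816 + 0.881721)
uc = 1.479

1.479


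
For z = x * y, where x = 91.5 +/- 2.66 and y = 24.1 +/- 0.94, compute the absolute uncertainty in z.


For a product z = x*y, the relative uncertainty is:
uz/z = sqrt((ux/x)^2 + (uy/y)^2)
Relative uncertainties: ux/x = 2.66/91.5 = 0.029071
uy/y = 0.94/24.1 = 0.039004
z = 91.5 * 24.1 = 2205.2
uz = 2205.2 * sqrt(0.029071^2 + 0.039004^2) = 107.272

107.272


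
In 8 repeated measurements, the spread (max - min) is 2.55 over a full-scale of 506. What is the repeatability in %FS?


Repeatability = (spread / full scale) * 100%.
R = (2.55 / 506) * 100
R = 0.504 %FS

0.504 %FS


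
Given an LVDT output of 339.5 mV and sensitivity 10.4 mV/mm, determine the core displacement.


Displacement = Vout / sensitivity.
d = 339.5 / 10.4
d = 32.644 mm

32.644 mm


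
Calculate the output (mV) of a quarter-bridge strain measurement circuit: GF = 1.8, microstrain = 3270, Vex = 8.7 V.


Quarter bridge output: Vout = (GF * epsilon * Vex) / 4.
Vout = (1.8 * 3270e-6 * 8.7) / 4
Vout = 0.0512082 / 4 V
Vout = 0.01280205 V = 12.802 mV

12.802 mV


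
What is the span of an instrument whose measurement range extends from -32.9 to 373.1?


Span = upper range - lower range.
Span = 373.1 - (-32.9)
Span = 406.0

406.0


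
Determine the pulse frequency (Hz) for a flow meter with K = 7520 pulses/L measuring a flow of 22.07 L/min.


Frequency = K * Q / 60 (converting L/min to L/s).
f = 7520 * 22.07 / 60
f = 165966.4 / 60
f = 2766.11 Hz

2766.11 Hz


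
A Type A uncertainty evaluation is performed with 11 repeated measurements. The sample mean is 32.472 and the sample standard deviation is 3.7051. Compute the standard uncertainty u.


The standard uncertainty for Type A evaluation is u = s / sqrt(n).
u = 3.7051 / sqrt(11)
u = 3.7051 / 3.3166
u = 1.1171

1.1171


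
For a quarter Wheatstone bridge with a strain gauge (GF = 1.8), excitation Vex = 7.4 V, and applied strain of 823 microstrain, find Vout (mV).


Quarter bridge output: Vout = (GF * epsilon * Vex) / 4.
Vout = (1.8 * 823e-6 * 7.4) / 4
Vout = 0.01096236 / 4 V
Vout = 0.00274059 V = 2.7406 mV

2.7406 mV


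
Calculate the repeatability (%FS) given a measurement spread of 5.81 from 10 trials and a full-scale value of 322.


Repeatability = (spread / full scale) * 100%.
R = (5.81 / 322) * 100
R = 1.804 %FS

1.804 %FS


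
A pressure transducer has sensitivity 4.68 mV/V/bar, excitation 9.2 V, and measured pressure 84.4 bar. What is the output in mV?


Output = sensitivity * Vex * P.
Vout = 4.68 * 9.2 * 84.4
Vout = 43.056 * 84.4
Vout = 3633.93 mV

3633.93 mV


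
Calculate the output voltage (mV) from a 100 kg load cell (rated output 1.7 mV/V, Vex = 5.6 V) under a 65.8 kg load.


Vout = rated_output * Vex * (load / capacity).
Vout = 1.7 * 5.6 * (65.8 / 100)
Vout = 1.7 * 5.6 * 0.658
Vout = 6.264 mV

6.264 mV


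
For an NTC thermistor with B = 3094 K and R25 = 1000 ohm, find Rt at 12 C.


NTC thermistor equation: Rt = R25 * exp(B * (1/T - 1/T25)).
T in Kelvin: 285.15 K, T25 = 298.15 K
1/T - 1/T25 = 1/285.15 - 1/298.15 = 0.00015291
B * (1/T - 1/T25) = 3094 * 0.00015291 = 0.4731
Rt = 1000 * exp(0.4731) = 1605.0 ohm

1605.0 ohm


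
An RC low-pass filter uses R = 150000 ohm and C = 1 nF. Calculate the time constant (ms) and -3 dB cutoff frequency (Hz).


Time constant: tau = R * C.
tau = 150000 * 1.00e-09 = 0.00015 s
tau = 0.15 ms
Cutoff frequency: fc = 1 / (2*pi*R*C).
fc = 1 / (2*pi*0.00015) = 1061.03 Hz

tau = 0.15 ms, fc = 1061.03 Hz


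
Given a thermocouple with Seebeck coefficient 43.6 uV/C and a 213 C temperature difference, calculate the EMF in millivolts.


The thermocouple output V = sensitivity * dT.
V = 43.6 uV/C * 213 C
V = 9286.8 uV
V = 9.287 mV

9.287 mV


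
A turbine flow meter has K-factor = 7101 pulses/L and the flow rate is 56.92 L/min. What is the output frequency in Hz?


Frequency = K * Q / 60 (converting L/min to L/s).
f = 7101 * 56.92 / 60
f = 404188.92 / 60
f = 6736.48 Hz

6736.48 Hz


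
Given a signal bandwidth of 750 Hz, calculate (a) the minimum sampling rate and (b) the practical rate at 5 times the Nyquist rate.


By Nyquist theorem, fs_min = 2 * fmax.
fs_min = 2 * 750 = 1500 Hz
Practical rate = 5 * fs_min = 5 * 1500 = 7500 Hz

fs_min = 1500 Hz, fs_practical = 7500 Hz


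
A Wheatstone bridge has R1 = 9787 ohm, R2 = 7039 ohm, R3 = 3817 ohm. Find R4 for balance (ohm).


At balance: R1*R4 = R2*R3, so R4 = R2*R3/R1.
R4 = 7039 * 3817 / 9787
R4 = 26867863 / 9787
R4 = 2745.26 ohm

2745.26 ohm


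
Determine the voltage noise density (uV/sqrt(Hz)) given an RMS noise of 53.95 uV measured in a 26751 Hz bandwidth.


Noise spectral density = Vrms / sqrt(BW).
NSD = 53.95 / sqrt(26751)
NSD = 53.95 / 163.5573
NSD = 0.3299 uV/sqrt(Hz)

0.3299 uV/sqrt(Hz)


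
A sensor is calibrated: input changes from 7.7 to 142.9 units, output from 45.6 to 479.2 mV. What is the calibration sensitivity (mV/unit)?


Sensitivity = (y2 - y1) / (x2 - x1).
S = (479.2 - 45.6) / (142.9 - 7.7)
S = 433.6 / 135.2
S = 3.2071 mV/unit

3.2071 mV/unit


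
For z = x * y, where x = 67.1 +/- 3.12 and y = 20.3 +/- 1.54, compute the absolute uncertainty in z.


For a product z = x*y, the relative uncertainty is:
uz/z = sqrt((ux/x)^2 + (uy/y)^2)
Relative uncertainties: ux/x = 3.12/67.1 = 0.046498
uy/y = 1.54/20.3 = 0.075862
z = 67.1 * 20.3 = 1362.1
uz = 1362.1 * sqrt(0.046498^2 + 0.075862^2) = 121.2

121.2


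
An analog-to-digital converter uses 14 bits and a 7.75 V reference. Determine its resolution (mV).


The resolution (LSB) of an ADC is Vref / 2^n.
LSB = 7.75 / 2^14
LSB = 7.75 / 16384
LSB = 0.00047302 V = 0.47302246 mV

0.47302246 mV


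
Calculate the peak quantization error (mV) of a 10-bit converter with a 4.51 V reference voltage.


The maximum quantization error is +/- LSB/2.
LSB = Vref / 2^n = 4.51 / 1024 = 0.0044043 V
Max error = LSB / 2 = 0.0044043 / 2 = 0.00220215 V
Max error = 2.2021 mV

2.2021 mV


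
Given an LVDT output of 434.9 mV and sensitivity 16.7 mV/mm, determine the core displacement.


Displacement = Vout / sensitivity.
d = 434.9 / 16.7
d = 26.042 mm

26.042 mm


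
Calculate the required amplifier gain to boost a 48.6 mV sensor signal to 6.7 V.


Gain = Vout / Vin (converting to same units).
G = 6.7 V / 48.6 mV
G = 6700.0 mV / 48.6 mV
G = 137.86

137.86


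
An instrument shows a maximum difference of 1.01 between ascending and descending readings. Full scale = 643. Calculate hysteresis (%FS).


Hysteresis = (max difference / full scale) * 100%.
H = (1.01 / 643) * 100
H = 0.157 %FS

0.157 %FS


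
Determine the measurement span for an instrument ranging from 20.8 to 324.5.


Span = upper range - lower range.
Span = 324.5 - (20.8)
Span = 303.7

303.7


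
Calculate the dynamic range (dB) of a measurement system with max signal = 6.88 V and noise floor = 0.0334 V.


Dynamic range = 20 * log10(Vmax / Vnoise).
DR = 20 * log10(6.88 / 0.0334)
DR = 20 * log10(205.99)
DR = 46.28 dB

46.28 dB


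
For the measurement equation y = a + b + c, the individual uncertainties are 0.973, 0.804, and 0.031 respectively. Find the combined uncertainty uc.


For a sum of independent quantities, uc = sqrt(u1^2 + u2^2 + u3^2).
uc = sqrt(0.973^2 + 0.804^2 + 0.031^2)
uc = sqrt(0.946729 + 0.646416 + 0.000961)
uc = 1.2626

1.2626


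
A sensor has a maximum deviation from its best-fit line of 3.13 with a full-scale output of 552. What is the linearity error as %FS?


Linearity error = (max deviation / full scale) * 100%.
Linearity = (3.13 / 552) * 100
Linearity = 0.567 %FS

0.567 %FS


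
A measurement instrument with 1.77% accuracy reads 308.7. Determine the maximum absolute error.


Absolute error = (accuracy% / 100) * reading.
Error = (1.77 / 100) * 308.7
Error = 0.0177 * 308.7
Error = 5.464

5.464


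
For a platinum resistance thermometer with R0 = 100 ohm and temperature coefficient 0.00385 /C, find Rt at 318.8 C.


The RTD equation: Rt = R0 * (1 + alpha * T).
Rt = 100 * (1 + 0.00385 * 318.8)
Rt = 100 * (1 + 1.22738)
Rt = 100 * 2.22738
Rt = 222.738 ohm

222.738 ohm


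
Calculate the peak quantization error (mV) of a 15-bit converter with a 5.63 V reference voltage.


The maximum quantization error is +/- LSB/2.
LSB = Vref / 2^n = 5.63 / 32768 = 0.00017181 V
Max error = LSB / 2 = 0.00017181 / 2 = 8.591e-05 V
Max error = 0.0859 mV

0.0859 mV


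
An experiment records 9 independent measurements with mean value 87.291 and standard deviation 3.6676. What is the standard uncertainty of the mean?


The standard uncertainty for Type A evaluation is u = s / sqrt(n).
u = 3.6676 / sqrt(9)
u = 3.6676 / 3.0
u = 1.2225

1.2225


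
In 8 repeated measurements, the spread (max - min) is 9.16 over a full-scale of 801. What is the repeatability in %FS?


Repeatability = (spread / full scale) * 100%.
R = (9.16 / 801) * 100
R = 1.144 %FS

1.144 %FS


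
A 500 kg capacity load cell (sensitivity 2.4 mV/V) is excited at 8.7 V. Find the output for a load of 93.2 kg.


Vout = rated_output * Vex * (load / capacity).
Vout = 2.4 * 8.7 * (93.2 / 500)
Vout = 2.4 * 8.7 * 0.1864
Vout = 3.892 mV

3.892 mV


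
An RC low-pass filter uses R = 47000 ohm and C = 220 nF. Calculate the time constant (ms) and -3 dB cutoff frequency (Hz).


Time constant: tau = R * C.
tau = 47000 * 2.20e-07 = 0.01034 s
tau = 10.34 ms
Cutoff frequency: fc = 1 / (2*pi*R*C).
fc = 1 / (2*pi*0.01034) = 15.39 Hz

tau = 10.34 ms, fc = 15.39 Hz


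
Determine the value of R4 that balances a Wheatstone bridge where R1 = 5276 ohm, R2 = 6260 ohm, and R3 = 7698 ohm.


At balance: R1*R4 = R2*R3, so R4 = R2*R3/R1.
R4 = 6260 * 7698 / 5276
R4 = 48189480 / 5276
R4 = 9133.71 ohm

9133.71 ohm


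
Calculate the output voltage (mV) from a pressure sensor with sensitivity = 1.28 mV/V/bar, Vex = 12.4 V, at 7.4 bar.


Output = sensitivity * Vex * P.
Vout = 1.28 * 12.4 * 7.4
Vout = 15.872 * 7.4
Vout = 117.45 mV

117.45 mV


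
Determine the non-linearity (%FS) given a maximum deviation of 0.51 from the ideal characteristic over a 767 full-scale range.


Linearity error = (max deviation / full scale) * 100%.
Linearity = (0.51 / 767) * 100
Linearity = 0.066 %FS

0.066 %FS


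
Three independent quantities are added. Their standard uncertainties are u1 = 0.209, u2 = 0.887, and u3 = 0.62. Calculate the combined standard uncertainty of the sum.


For a sum of independent quantities, uc = sqrt(u1^2 + u2^2 + u3^2).
uc = sqrt(0.209^2 + 0.887^2 + 0.62^2)
uc = sqrt(0.043681 + 0.786769 + 0.3844)
uc = 1.1022

1.1022


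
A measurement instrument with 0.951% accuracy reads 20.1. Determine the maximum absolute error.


Absolute error = (accuracy% / 100) * reading.
Error = (0.951 / 100) * 20.1
Error = 0.00951 * 20.1
Error = 0.1912

0.1912


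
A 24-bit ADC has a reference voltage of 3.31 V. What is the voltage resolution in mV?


The resolution (LSB) of an ADC is Vref / 2^n.
LSB = 3.31 / 2^24
LSB = 3.31 / 16777216
LSB = 2e-07 V = 0.00019729 mV

0.00019729 mV


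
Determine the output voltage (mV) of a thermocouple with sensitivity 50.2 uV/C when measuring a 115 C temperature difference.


The thermocouple output V = sensitivity * dT.
V = 50.2 uV/C * 115 C
V = 5773.0 uV
V = 5.773 mV

5.773 mV


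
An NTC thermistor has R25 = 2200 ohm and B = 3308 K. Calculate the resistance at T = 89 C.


NTC thermistor equation: Rt = R25 * exp(B * (1/T - 1/T25)).
T in Kelvin: 362.15 K, T25 = 298.15 K
1/T - 1/T25 = 1/362.15 - 1/298.15 = -0.00059273
B * (1/T - 1/T25) = 3308 * -0.00059273 = -1.9607
Rt = 2200 * exp(-1.9607) = 309.7 ohm

309.7 ohm


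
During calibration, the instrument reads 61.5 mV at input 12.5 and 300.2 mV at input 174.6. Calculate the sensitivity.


Sensitivity = (y2 - y1) / (x2 - x1).
S = (300.2 - 61.5) / (174.6 - 12.5)
S = 238.7 / 162.1
S = 1.4725 mV/unit

1.4725 mV/unit


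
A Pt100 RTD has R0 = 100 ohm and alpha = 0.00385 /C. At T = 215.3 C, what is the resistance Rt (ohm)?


The RTD equation: Rt = R0 * (1 + alpha * T).
Rt = 100 * (1 + 0.00385 * 215.3)
Rt = 100 * (1 + 0.828905)
Rt = 100 * 1.828905
Rt = 182.891 ohm

182.891 ohm


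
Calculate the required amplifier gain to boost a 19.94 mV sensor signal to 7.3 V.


Gain = Vout / Vin (converting to same units).
G = 7.3 V / 19.94 mV
G = 7300.0 mV / 19.94 mV
G = 366.1

366.1


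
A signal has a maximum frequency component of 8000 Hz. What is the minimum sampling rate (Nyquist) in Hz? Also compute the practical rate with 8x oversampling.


By Nyquist theorem, fs_min = 2 * fmax.
fs_min = 2 * 8000 = 16000 Hz
Practical rate = 8 * fs_min = 8 * 16000 = 128000 Hz

fs_min = 16000 Hz, fs_practical = 128000 Hz


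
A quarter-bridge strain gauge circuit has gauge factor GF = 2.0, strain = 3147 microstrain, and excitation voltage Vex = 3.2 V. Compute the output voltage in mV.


Quarter bridge output: Vout = (GF * epsilon * Vex) / 4.
Vout = (2.0 * 3147e-6 * 3.2) / 4
Vout = 0.0201408 / 4 V
Vout = 0.0050352 V = 5.0352 mV

5.0352 mV


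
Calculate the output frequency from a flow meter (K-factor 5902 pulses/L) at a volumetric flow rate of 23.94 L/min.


Frequency = K * Q / 60 (converting L/min to L/s).
f = 5902 * 23.94 / 60
f = 141293.88 / 60
f = 2354.9 Hz

2354.9 Hz


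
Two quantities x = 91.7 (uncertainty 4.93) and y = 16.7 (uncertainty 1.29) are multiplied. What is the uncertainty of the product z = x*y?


For a product z = x*y, the relative uncertainty is:
uz/z = sqrt((ux/x)^2 + (uy/y)^2)
Relative uncertainties: ux/x = 4.93/91.7 = 0.053762
uy/y = 1.29/16.7 = 0.077246
z = 91.7 * 16.7 = 1531.4
uz = 1531.4 * sqrt(0.053762^2 + 0.077246^2) = 144.124

144.124


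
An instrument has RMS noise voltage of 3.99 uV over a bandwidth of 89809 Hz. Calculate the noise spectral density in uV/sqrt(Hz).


Noise spectral density = Vrms / sqrt(BW).
NSD = 3.99 / sqrt(89809)
NSD = 3.99 / 299.6815
NSD = 0.0133 uV/sqrt(Hz)

0.0133 uV/sqrt(Hz)


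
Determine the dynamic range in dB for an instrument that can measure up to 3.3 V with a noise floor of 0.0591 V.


Dynamic range = 20 * log10(Vmax / Vnoise).
DR = 20 * log10(3.3 / 0.0591)
DR = 20 * log10(55.84)
DR = 34.94 dB

34.94 dB


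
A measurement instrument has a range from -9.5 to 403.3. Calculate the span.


Span = upper range - lower range.
Span = 403.3 - (-9.5)
Span = 412.8

412.8


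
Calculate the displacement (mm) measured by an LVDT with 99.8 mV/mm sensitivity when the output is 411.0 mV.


Displacement = Vout / sensitivity.
d = 411.0 / 99.8
d = 4.118 mm

4.118 mm


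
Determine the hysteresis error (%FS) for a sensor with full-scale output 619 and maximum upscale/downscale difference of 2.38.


Hysteresis = (max difference / full scale) * 100%.
H = (2.38 / 619) * 100
H = 0.384 %FS

0.384 %FS


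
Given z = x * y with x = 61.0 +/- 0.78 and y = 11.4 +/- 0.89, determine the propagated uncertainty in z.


For a product z = x*y, the relative uncertainty is:
uz/z = sqrt((ux/x)^2 + (uy/y)^2)
Relative uncertainties: ux/x = 0.78/61.0 = 0.012787
uy/y = 0.89/11.4 = 0.07807
z = 61.0 * 11.4 = 695.4
uz = 695.4 * sqrt(0.012787^2 + 0.07807^2) = 55.013

55.013


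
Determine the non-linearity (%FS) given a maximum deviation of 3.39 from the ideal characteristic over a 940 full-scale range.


Linearity error = (max deviation / full scale) * 100%.
Linearity = (3.39 / 940) * 100
Linearity = 0.361 %FS

0.361 %FS


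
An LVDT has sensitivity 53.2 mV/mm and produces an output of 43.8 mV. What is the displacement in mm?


Displacement = Vout / sensitivity.
d = 43.8 / 53.2
d = 0.823 mm

0.823 mm


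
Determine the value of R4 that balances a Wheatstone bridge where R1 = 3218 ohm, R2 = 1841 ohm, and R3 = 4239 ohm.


At balance: R1*R4 = R2*R3, so R4 = R2*R3/R1.
R4 = 1841 * 4239 / 3218
R4 = 7803999 / 3218
R4 = 2425.11 ohm

2425.11 ohm


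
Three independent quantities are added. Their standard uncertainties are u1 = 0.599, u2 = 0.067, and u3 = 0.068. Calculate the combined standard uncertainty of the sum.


For a sum of independent quantities, uc = sqrt(u1^2 + u2^2 + u3^2).
uc = sqrt(0.599^2 + 0.067^2 + 0.068^2)
uc = sqrt(0.358801 + 0.004489 + 0.004624)
uc = 0.6066

0.6066


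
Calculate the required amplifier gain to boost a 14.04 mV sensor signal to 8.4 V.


Gain = Vout / Vin (converting to same units).
G = 8.4 V / 14.04 mV
G = 8400.0 mV / 14.04 mV
G = 598.29

598.29


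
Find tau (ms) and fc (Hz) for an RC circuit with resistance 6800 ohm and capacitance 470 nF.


Time constant: tau = R * C.
tau = 6800 * 4.70e-07 = 0.003196 s
tau = 3.196 ms
Cutoff frequency: fc = 1 / (2*pi*R*C).
fc = 1 / (2*pi*0.003196) = 49.8 Hz

tau = 3.196 ms, fc = 49.8 Hz


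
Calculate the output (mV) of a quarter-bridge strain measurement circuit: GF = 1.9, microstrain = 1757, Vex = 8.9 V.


Quarter bridge output: Vout = (GF * epsilon * Vex) / 4.
Vout = (1.9 * 1757e-6 * 8.9) / 4
Vout = 0.02971087 / 4 V
Vout = 0.00742772 V = 7.4277 mV

7.4277 mV


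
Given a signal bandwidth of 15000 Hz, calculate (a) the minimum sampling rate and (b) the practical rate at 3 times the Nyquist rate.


By Nyquist theorem, fs_min = 2 * fmax.
fs_min = 2 * 15000 = 30000 Hz
Practical rate = 3 * fs_min = 3 * 30000 = 90000 Hz

fs_min = 30000 Hz, fs_practical = 90000 Hz


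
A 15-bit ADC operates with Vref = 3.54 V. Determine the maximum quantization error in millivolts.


The maximum quantization error is +/- LSB/2.
LSB = Vref / 2^n = 3.54 / 32768 = 0.00010803 V
Max error = LSB / 2 = 0.00010803 / 2 = 5.402e-05 V
Max error = 0.054 mV

0.054 mV


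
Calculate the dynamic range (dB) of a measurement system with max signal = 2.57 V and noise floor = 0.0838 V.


Dynamic range = 20 * log10(Vmax / Vnoise).
DR = 20 * log10(2.57 / 0.0838)
DR = 20 * log10(30.67)
DR = 29.73 dB

29.73 dB


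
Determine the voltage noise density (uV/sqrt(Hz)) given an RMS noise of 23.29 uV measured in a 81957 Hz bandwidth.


Noise spectral density = Vrms / sqrt(BW).
NSD = 23.29 / sqrt(81957)
NSD = 23.29 / 286.2813
NSD = 0.0814 uV/sqrt(Hz)

0.0814 uV/sqrt(Hz)


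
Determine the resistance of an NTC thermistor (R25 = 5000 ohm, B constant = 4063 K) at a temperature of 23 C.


NTC thermistor equation: Rt = R25 * exp(B * (1/T - 1/T25)).
T in Kelvin: 296.15 K, T25 = 298.15 K
1/T - 1/T25 = 1/296.15 - 1/298.15 = 2.265e-05
B * (1/T - 1/T25) = 4063 * 2.265e-05 = 0.092
Rt = 5000 * exp(0.092) = 5482.0 ohm

5482.0 ohm


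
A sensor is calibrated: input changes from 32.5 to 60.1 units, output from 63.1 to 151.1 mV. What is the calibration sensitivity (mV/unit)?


Sensitivity = (y2 - y1) / (x2 - x1).
S = (151.1 - 63.1) / (60.1 - 32.5)
S = 88.0 / 27.6
S = 3.1884 mV/unit

3.1884 mV/unit


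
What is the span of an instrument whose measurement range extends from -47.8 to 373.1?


Span = upper range - lower range.
Span = 373.1 - (-47.8)
Span = 420.9

420.9


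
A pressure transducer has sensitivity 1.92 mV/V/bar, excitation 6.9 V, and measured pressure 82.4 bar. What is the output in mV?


Output = sensitivity * Vex * P.
Vout = 1.92 * 6.9 * 82.4
Vout = 13.248 * 82.4
Vout = 1091.64 mV

1091.64 mV


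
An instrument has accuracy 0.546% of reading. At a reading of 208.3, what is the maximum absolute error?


Absolute error = (accuracy% / 100) * reading.
Error = (0.546 / 100) * 208.3
Error = 0.00546 * 208.3
Error = 1.1373

1.1373


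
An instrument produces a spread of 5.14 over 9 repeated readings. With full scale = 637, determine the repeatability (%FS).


Repeatability = (spread / full scale) * 100%.
R = (5.14 / 637) * 100
R = 0.807 %FS

0.807 %FS


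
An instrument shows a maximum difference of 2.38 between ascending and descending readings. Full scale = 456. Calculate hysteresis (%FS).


Hysteresis = (max difference / full scale) * 100%.
H = (2.38 / 456) * 100
H = 0.522 %FS

0.522 %FS


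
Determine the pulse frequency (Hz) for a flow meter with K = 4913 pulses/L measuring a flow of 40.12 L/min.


Frequency = K * Q / 60 (converting L/min to L/s).
f = 4913 * 40.12 / 60
f = 197109.56 / 60
f = 3285.16 Hz

3285.16 Hz


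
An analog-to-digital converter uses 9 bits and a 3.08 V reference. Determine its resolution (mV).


The resolution (LSB) of an ADC is Vref / 2^n.
LSB = 3.08 / 2^9
LSB = 3.08 / 512
LSB = 0.00601563 V = 6.015625 mV

6.015625 mV


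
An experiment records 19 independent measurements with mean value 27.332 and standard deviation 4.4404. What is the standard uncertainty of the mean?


The standard uncertainty for Type A evaluation is u = s / sqrt(n).
u = 4.4404 / sqrt(19)
u = 4.4404 / 4.3589
u = 1.0187

1.0187


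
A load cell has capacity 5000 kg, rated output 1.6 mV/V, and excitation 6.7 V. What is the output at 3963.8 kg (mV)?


Vout = rated_output * Vex * (load / capacity).
Vout = 1.6 * 6.7 * (3963.8 / 5000)
Vout = 1.6 * 6.7 * 0.79276
Vout = 8.498 mV

8.498 mV


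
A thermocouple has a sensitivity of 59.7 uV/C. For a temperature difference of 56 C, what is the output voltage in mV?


The thermocouple output V = sensitivity * dT.
V = 59.7 uV/C * 56 C
V = 3343.2 uV
V = 3.343 mV

3.343 mV


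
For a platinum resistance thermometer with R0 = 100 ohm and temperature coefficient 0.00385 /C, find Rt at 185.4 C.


The RTD equation: Rt = R0 * (1 + alpha * T).
Rt = 100 * (1 + 0.00385 * 185.4)
Rt = 100 * (1 + 0.71379)
Rt = 100 * 1.71379
Rt = 171.379 ohm

171.379 ohm


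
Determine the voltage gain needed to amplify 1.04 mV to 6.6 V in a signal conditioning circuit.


Gain = Vout / Vin (converting to same units).
G = 6.6 V / 1.04 mV
G = 6600.0 mV / 1.04 mV
G = 6346.15

6346.15


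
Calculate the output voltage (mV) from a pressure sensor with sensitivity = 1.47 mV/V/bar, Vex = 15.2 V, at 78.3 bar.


Output = sensitivity * Vex * P.
Vout = 1.47 * 15.2 * 78.3
Vout = 22.344 * 78.3
Vout = 1749.54 mV

1749.54 mV


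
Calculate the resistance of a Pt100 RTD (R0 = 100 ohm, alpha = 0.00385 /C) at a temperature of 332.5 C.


The RTD equation: Rt = R0 * (1 + alpha * T).
Rt = 100 * (1 + 0.00385 * 332.5)
Rt = 100 * (1 + 1.280125)
Rt = 100 * 2.280125
Rt = 228.012 ohm

228.012 ohm


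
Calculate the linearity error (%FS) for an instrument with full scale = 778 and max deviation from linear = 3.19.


Linearity error = (max deviation / full scale) * 100%.
Linearity = (3.19 / 778) * 100
Linearity = 0.41 %FS

0.41 %FS


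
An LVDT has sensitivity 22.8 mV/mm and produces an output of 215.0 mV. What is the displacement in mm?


Displacement = Vout / sensitivity.
d = 215.0 / 22.8
d = 9.43 mm

9.43 mm


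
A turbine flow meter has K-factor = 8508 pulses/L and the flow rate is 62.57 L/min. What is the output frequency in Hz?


Frequency = K * Q / 60 (converting L/min to L/s).
f = 8508 * 62.57 / 60
f = 532345.56 / 60
f = 8872.43 Hz

8872.43 Hz


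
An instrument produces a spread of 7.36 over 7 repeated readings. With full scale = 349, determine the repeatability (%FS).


Repeatability = (spread / full scale) * 100%.
R = (7.36 / 349) * 100
R = 2.109 %FS

2.109 %FS


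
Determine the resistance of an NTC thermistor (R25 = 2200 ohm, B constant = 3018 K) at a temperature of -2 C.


NTC thermistor equation: Rt = R25 * exp(B * (1/T - 1/T25)).
T in Kelvin: 271.15 K, T25 = 298.15 K
1/T - 1/T25 = 1/271.15 - 1/298.15 = 0.00033398
B * (1/T - 1/T25) = 3018 * 0.00033398 = 1.0079
Rt = 2200 * exp(1.0079) = 6027.9 ohm

6027.9 ohm


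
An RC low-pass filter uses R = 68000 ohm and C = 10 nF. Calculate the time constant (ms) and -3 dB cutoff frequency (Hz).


Time constant: tau = R * C.
tau = 68000 * 1.00e-08 = 0.00068 s
tau = 0.68 ms
Cutoff frequency: fc = 1 / (2*pi*R*C).
fc = 1 / (2*pi*0.00068) = 234.05 Hz

tau = 0.68 ms, fc = 234.05 Hz


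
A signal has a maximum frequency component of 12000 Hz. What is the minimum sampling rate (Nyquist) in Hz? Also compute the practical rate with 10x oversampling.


By Nyquist theorem, fs_min = 2 * fmax.
fs_min = 2 * 12000 = 24000 Hz
Practical rate = 10 * fs_min = 10 * 24000 = 240000 Hz

fs_min = 24000 Hz, fs_practical = 240000 Hz


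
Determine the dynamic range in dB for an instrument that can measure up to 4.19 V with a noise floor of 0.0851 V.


Dynamic range = 20 * log10(Vmax / Vnoise).
DR = 20 * log10(4.19 / 0.0851)
DR = 20 * log10(49.24)
DR = 33.85 dB

33.85 dB


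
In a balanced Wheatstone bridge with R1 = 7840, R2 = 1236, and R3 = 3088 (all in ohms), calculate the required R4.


At balance: R1*R4 = R2*R3, so R4 = R2*R3/R1.
R4 = 1236 * 3088 / 7840
R4 = 3816768 / 7840
R4 = 486.83 ohm

486.83 ohm


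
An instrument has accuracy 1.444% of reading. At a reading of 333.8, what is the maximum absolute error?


Absolute error = (accuracy% / 100) * reading.
Error = (1.444 / 100) * 333.8
Error = 0.01444 * 333.8
Error = 4.8201

4.8201


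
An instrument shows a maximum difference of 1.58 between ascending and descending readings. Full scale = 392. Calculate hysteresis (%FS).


Hysteresis = (max difference / full scale) * 100%.
H = (1.58 / 392) * 100
H = 0.403 %FS

0.403 %FS


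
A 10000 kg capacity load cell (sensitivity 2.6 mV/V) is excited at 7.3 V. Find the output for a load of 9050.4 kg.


Vout = rated_output * Vex * (load / capacity).
Vout = 2.6 * 7.3 * (9050.4 / 10000)
Vout = 2.6 * 7.3 * 0.90504
Vout = 17.178 mV

17.178 mV


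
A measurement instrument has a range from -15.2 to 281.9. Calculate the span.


Span = upper range - lower range.
Span = 281.9 - (-15.2)
Span = 297.1

297.1


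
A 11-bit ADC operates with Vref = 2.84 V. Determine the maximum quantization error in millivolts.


The maximum quantization error is +/- LSB/2.
LSB = Vref / 2^n = 2.84 / 2048 = 0.00138672 V
Max error = LSB / 2 = 0.00138672 / 2 = 0.00069336 V
Max error = 0.6934 mV

0.6934 mV


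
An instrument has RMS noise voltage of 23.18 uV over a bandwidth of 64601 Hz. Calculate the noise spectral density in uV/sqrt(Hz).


Noise spectral density = Vrms / sqrt(BW).
NSD = 23.18 / sqrt(64601)
NSD = 23.18 / 254.1673
NSD = 0.0912 uV/sqrt(Hz)

0.0912 uV/sqrt(Hz)


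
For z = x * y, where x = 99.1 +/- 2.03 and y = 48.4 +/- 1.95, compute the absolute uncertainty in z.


For a product z = x*y, the relative uncertainty is:
uz/z = sqrt((ux/x)^2 + (uy/y)^2)
Relative uncertainties: ux/x = 2.03/99.1 = 0.020484
uy/y = 1.95/48.4 = 0.040289
z = 99.1 * 48.4 = 4796.4
uz = 4796.4 * sqrt(0.020484^2 + 0.040289^2) = 216.788

216.788


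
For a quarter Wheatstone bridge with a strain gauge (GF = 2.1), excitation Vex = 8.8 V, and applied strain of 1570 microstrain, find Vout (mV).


Quarter bridge output: Vout = (GF * epsilon * Vex) / 4.
Vout = (2.1 * 1570e-6 * 8.8) / 4
Vout = 0.0290136 / 4 V
Vout = 0.0072534 V = 7.2534 mV

7.2534 mV


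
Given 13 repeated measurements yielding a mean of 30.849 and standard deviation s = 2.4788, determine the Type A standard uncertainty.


The standard uncertainty for Type A evaluation is u = s / sqrt(n).
u = 2.4788 / sqrt(13)
u = 2.4788 / 3.6056
u = 0.6875

0.6875


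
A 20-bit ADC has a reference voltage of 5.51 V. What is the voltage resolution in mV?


The resolution (LSB) of an ADC is Vref / 2^n.
LSB = 5.51 / 2^20
LSB = 5.51 / 1048576
LSB = 5.25e-06 V = 0.00525475 mV

0.00525475 mV


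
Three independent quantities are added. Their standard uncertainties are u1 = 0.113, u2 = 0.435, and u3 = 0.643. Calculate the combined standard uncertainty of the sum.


For a sum of independent quantities, uc = sqrt(u1^2 + u2^2 + u3^2).
uc = sqrt(0.113^2 + 0.435^2 + 0.643^2)
uc = sqrt(0.012769 + 0.189225 + 0.413449)
uc = 0.7845

0.7845


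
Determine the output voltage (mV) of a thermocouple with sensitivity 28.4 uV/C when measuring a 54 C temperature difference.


The thermocouple output V = sensitivity * dT.
V = 28.4 uV/C * 54 C
V = 1533.6 uV
V = 1.534 mV

1.534 mV


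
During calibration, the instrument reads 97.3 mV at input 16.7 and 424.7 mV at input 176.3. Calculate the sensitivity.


Sensitivity = (y2 - y1) / (x2 - x1).
S = (424.7 - 97.3) / (176.3 - 16.7)
S = 327.4 / 159.6
S = 2.0514 mV/unit

2.0514 mV/unit


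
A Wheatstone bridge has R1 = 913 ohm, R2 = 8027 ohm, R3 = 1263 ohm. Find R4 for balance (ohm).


At balance: R1*R4 = R2*R3, so R4 = R2*R3/R1.
R4 = 8027 * 1263 / 913
R4 = 10138101 / 913
R4 = 11104.16 ohm

11104.16 ohm


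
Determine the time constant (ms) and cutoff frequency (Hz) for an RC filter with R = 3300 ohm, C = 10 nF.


Time constant: tau = R * C.
tau = 3300 * 1.00e-08 = 3.3e-05 s
tau = 0.033 ms
Cutoff frequency: fc = 1 / (2*pi*R*C).
fc = 1 / (2*pi*3.3e-05) = 4822.88 Hz

tau = 0.033 ms, fc = 4822.88 Hz


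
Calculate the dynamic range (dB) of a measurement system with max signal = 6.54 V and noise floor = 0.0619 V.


Dynamic range = 20 * log10(Vmax / Vnoise).
DR = 20 * log10(6.54 / 0.0619)
DR = 20 * log10(105.65)
DR = 40.48 dB

40.48 dB


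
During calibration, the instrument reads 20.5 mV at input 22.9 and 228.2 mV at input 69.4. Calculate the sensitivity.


Sensitivity = (y2 - y1) / (x2 - x1).
S = (228.2 - 20.5) / (69.4 - 22.9)
S = 207.7 / 46.5
S = 4.4667 mV/unit

4.4667 mV/unit


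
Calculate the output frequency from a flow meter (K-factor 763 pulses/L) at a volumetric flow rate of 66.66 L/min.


Frequency = K * Q / 60 (converting L/min to L/s).
f = 763 * 66.66 / 60
f = 50861.58 / 60
f = 847.69 Hz

847.69 Hz


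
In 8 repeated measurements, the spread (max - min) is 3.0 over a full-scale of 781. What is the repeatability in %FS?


Repeatability = (spread / full scale) * 100%.
R = (3.0 / 781) * 100
R = 0.384 %FS

0.384 %FS


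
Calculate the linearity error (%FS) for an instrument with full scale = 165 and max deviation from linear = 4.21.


Linearity error = (max deviation / full scale) * 100%.
Linearity = (4.21 / 165) * 100
Linearity = 2.552 %FS

2.552 %FS


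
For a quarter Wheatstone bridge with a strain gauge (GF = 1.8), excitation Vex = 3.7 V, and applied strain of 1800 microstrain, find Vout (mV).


Quarter bridge output: Vout = (GF * epsilon * Vex) / 4.
Vout = (1.8 * 1800e-6 * 3.7) / 4
Vout = 0.011988 / 4 V
Vout = 0.002997 V = 2.997 mV

2.997 mV


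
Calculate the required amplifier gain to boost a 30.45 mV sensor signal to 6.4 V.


Gain = Vout / Vin (converting to same units).
G = 6.4 V / 30.45 mV
G = 6400.0 mV / 30.45 mV
G = 210.18

210.18


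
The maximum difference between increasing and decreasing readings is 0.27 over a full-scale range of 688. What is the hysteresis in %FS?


Hysteresis = (max difference / full scale) * 100%.
H = (0.27 / 688) * 100
H = 0.039 %FS

0.039 %FS


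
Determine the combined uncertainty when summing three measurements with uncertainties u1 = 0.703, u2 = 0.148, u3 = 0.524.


For a sum of independent quantities, uc = sqrt(u1^2 + u2^2 + u3^2).
uc = sqrt(0.703^2 + 0.148^2 + 0.524^2)
uc = sqrt(0.494209 + 0.021904 + 0.274576)
uc = 0.8892

0.8892


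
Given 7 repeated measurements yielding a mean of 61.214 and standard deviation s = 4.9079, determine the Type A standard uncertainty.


The standard uncertainty for Type A evaluation is u = s / sqrt(n).
u = 4.9079 / sqrt(7)
u = 4.9079 / 2.6458
u = 1.855

1.855


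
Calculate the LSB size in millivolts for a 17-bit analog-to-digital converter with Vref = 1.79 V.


The resolution (LSB) of an ADC is Vref / 2^n.
LSB = 1.79 / 2^17
LSB = 1.79 / 131072
LSB = 1.366e-05 V = 0.01365662 mV

0.01365662 mV


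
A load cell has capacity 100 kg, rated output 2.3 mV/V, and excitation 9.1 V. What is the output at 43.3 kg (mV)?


Vout = rated_output * Vex * (load / capacity).
Vout = 2.3 * 9.1 * (43.3 / 100)
Vout = 2.3 * 9.1 * 0.433
Vout = 9.063 mV

9.063 mV


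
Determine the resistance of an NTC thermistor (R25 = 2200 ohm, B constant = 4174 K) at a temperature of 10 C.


NTC thermistor equation: Rt = R25 * exp(B * (1/T - 1/T25)).
T in Kelvin: 283.15 K, T25 = 298.15 K
1/T - 1/T25 = 1/283.15 - 1/298.15 = 0.00017768
B * (1/T - 1/T25) = 4174 * 0.00017768 = 0.7416
Rt = 2200 * exp(0.7416) = 4618.6 ohm

4618.6 ohm


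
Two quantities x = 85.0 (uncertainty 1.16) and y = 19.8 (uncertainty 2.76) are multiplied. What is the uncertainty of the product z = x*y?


For a product z = x*y, the relative uncertainty is:
uz/z = sqrt((ux/x)^2 + (uy/y)^2)
Relative uncertainties: ux/x = 1.16/85.0 = 0.013647
uy/y = 2.76/19.8 = 0.139394
z = 85.0 * 19.8 = 1683.0
uz = 1683.0 * sqrt(0.013647^2 + 0.139394^2) = 235.722

235.722


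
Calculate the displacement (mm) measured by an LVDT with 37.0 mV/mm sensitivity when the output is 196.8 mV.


Displacement = Vout / sensitivity.
d = 196.8 / 37.0
d = 5.319 mm

5.319 mm


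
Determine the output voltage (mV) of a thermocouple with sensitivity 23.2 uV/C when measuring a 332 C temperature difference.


The thermocouple output V = sensitivity * dT.
V = 23.2 uV/C * 332 C
V = 7702.4 uV
V = 7.702 mV

7.702 mV


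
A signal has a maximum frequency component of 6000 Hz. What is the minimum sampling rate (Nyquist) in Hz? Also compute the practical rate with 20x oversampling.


By Nyquist theorem, fs_min = 2 * fmax.
fs_min = 2 * 6000 = 12000 Hz
Practical rate = 20 * fs_min = 20 * 12000 = 240000 Hz

fs_min = 12000 Hz, fs_practical = 240000 Hz


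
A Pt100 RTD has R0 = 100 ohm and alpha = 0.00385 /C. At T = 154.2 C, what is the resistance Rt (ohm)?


The RTD equation: Rt = R0 * (1 + alpha * T).
Rt = 100 * (1 + 0.00385 * 154.2)
Rt = 100 * (1 + 0.59367)
Rt = 100 * 1.59367
Rt = 159.367 ohm

159.367 ohm


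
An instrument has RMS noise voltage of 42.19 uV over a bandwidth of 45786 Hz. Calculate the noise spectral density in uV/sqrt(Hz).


Noise spectral density = Vrms / sqrt(BW).
NSD = 42.19 / sqrt(45786)
NSD = 42.19 / 213.9766
NSD = 0.1972 uV/sqrt(Hz)

0.1972 uV/sqrt(Hz)


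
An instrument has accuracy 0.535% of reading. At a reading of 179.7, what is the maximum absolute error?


Absolute error = (accuracy% / 100) * reading.
Error = (0.535 / 100) * 179.7
Error = 0.00535 * 179.7
Error = 0.9614

0.9614


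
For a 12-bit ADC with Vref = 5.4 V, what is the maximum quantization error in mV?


The maximum quantization error is +/- LSB/2.
LSB = Vref / 2^n = 5.4 / 4096 = 0.00131836 V
Max error = LSB / 2 = 0.00131836 / 2 = 0.00065918 V
Max error = 0.6592 mV

0.6592 mV


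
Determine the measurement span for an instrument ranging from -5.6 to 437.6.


Span = upper range - lower range.
Span = 437.6 - (-5.6)
Span = 443.2

443.2


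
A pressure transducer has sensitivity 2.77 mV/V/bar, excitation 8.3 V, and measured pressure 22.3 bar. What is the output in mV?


Output = sensitivity * Vex * P.
Vout = 2.77 * 8.3 * 22.3
Vout = 22.991 * 22.3
Vout = 512.7 mV

512.7 mV


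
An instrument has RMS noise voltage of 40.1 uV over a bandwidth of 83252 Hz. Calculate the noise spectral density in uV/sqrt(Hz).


Noise spectral density = Vrms / sqrt(BW).
NSD = 40.1 / sqrt(83252)
NSD = 40.1 / 288.5342
NSD = 0.139 uV/sqrt(Hz)

0.139 uV/sqrt(Hz)


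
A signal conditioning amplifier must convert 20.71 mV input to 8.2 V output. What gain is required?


Gain = Vout / Vin (converting to same units).
G = 8.2 V / 20.71 mV
G = 8200.0 mV / 20.71 mV
G = 395.94

395.94


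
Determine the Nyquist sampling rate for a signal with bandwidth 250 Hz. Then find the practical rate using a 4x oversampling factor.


By Nyquist theorem, fs_min = 2 * fmax.
fs_min = 2 * 250 = 500 Hz
Practical rate = 4 * fs_min = 4 * 500 = 2000 Hz

fs_min = 500 Hz, fs_practical = 2000 Hz


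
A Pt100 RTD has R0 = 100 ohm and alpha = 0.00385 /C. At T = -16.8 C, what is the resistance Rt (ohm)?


The RTD equation: Rt = R0 * (1 + alpha * T).
Rt = 100 * (1 + 0.00385 * -16.8)
Rt = 100 * (1 + -0.06468)
Rt = 100 * 0.93532
Rt = 93.532 ohm

93.532 ohm


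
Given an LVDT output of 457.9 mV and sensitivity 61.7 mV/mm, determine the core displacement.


Displacement = Vout / sensitivity.
d = 457.9 / 61.7
d = 7.421 mm

7.421 mm


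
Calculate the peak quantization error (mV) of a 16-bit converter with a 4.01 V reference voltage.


The maximum quantization error is +/- LSB/2.
LSB = Vref / 2^n = 4.01 / 65536 = 6.119e-05 V
Max error = LSB / 2 = 6.119e-05 / 2 = 3.059e-05 V
Max error = 0.0306 mV

0.0306 mV


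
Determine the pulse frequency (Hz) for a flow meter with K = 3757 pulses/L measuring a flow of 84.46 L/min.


Frequency = K * Q / 60 (converting L/min to L/s).
f = 3757 * 84.46 / 60
f = 317316.22 / 60
f = 5288.6 Hz

5288.6 Hz


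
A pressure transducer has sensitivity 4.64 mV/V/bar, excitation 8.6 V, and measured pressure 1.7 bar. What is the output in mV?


Output = sensitivity * Vex * P.
Vout = 4.64 * 8.6 * 1.7
Vout = 39.904 * 1.7
Vout = 67.84 mV

67.84 mV
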